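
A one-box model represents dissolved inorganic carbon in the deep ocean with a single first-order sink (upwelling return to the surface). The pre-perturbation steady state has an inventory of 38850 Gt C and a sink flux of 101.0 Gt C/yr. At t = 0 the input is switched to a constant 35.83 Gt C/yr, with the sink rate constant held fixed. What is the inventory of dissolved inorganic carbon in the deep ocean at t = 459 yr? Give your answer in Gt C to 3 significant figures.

21400 Gt C

The sink rate constant is k = F₀/M₀ = 101.0/38850 = 0.002600 yr⁻¹.
Solving dM/dt = F₁ − kM with M(0) = M₀ gives M(t) = F₁/k + (M₀ − F₁/k)·e^(−kt).
F₁/k = 35.83/0.002600 = 13782 Gt C; kt = 0.002600 × 459 = 1.193, e^(−kt) = 0.3032.
M(459) = 13782 + (38850 − 13782) × 0.3032 = 13782 + 7601 = 21383 Gt C.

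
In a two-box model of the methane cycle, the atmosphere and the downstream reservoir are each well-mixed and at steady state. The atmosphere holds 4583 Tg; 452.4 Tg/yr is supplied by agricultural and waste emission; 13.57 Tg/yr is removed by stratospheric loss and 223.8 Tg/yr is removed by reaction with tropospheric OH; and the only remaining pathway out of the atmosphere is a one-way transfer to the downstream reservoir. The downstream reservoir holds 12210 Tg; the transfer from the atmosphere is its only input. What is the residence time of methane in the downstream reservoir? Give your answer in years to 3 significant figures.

56.8 yr

Balance the atmosphere: ΣF_in = 452.40 Tg/yr.
Transfer to the downstream reservoir = ΣF_in − (13.57 + 223.8) = 215.03 Tg/yr.
At steady state the output of the downstream reservoir equals its input, 215.03 Tg/yr.
τ = M / F = 12210 / 215.03 = 56.78 yr.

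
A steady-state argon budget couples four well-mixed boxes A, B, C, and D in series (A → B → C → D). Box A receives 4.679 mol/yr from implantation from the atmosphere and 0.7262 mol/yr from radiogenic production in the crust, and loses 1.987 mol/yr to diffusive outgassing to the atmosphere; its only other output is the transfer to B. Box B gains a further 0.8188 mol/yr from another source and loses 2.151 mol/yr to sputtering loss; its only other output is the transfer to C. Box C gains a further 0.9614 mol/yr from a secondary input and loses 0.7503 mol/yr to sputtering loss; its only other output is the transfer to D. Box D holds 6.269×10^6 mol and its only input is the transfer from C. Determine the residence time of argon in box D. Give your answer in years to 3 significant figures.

2.73×10^6 yr

Box A: F(A→B) = (4.679 + 0.7262) − 1.987 = 3.4182 mol/yr.
Box B: F(B→C) = (3.4182 + 0.8188) − 2.151 = 2.0860 mol/yr.
Box C: F(C→D) = (2.0860 + 0.9614) − 0.7503 = 2.2971 mol/yr.
Box D throughput = its input = 2.2971 mol/yr; τ = 6.269×10^6 / 2.2971 = 2.729×10^6 yr.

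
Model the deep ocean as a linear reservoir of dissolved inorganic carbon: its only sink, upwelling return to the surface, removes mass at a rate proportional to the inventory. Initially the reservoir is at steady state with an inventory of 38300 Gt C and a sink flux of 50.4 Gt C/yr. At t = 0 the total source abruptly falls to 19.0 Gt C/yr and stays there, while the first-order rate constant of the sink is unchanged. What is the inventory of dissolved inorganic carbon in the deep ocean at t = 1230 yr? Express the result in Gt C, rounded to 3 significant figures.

τ = M₀/F₀ = 38300/50.4 = 759.9 yr; rate constant k = 1/τ.
New steady state M_∞ = F₁/k = F₁·τ = 19.0 × 759.9 = 14438 Gt C.
M(t) = M_∞ + (M₀ − M_∞)·e^(−t/τ); t/τ = 1230/759.9 = 1.619, so e^(−t/τ) = 0.1982.
M(t) = 14438 + 23860 × 0.1982 = 19167 Gt C.

19200 Gt C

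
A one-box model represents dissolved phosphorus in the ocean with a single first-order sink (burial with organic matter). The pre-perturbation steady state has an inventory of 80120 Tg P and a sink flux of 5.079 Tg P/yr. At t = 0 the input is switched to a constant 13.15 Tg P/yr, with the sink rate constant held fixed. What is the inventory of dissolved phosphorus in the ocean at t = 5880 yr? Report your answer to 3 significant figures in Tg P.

The sink rate constant is k = F₀/M₀ = 5.079/80120 = 6.339×10^-5 yr⁻¹.
Solving dM/dt = F₁ − kM with M(0) = M₀ gives M(t) = F₁/k + (M₀ − F₁/k)·e^(−kt).
F₁/k = 13.15/6.339×10^-5 = 207440 Tg P; kt = 6.339×10^-5 × 5880 = 0.3727, e^(−kt) = 0.6888.
M(5880) = 207440 + (80120 − 207440) × 0.6888 = 207440 − 87700 = 119740 Tg P.

120000 Tg P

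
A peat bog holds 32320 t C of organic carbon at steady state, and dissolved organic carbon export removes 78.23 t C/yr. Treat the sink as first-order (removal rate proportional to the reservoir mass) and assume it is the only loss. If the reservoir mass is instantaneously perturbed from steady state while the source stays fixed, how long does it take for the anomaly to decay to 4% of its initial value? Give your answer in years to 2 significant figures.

1300 yr

For a linear reservoir the anomaly decays as exp(−t/τ) with τ = M/F = 32320/78.23 = 413.1 yr.
exp(−t/τ) = 0.04 ⇒ t = −τ ln(0.04) = 413.1 × 3.219 = 1330 yr.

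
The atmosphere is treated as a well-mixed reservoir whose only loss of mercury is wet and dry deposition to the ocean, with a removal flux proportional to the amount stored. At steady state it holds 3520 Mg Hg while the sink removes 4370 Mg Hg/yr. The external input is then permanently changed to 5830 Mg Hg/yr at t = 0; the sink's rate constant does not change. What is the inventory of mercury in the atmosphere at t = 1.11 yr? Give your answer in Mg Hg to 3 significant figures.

The sink rate constant is k = F₀/M₀ = 4370/3520 = 1.241 yr⁻¹.
Solving dM/dt = F₁ − kM with M(0) = M₀ gives M(t) = F₁/k + (M₀ − F₁/k)·e^(−kt).
F₁/k = 5830/1.241 = 4696.0 Mg Hg; kt = 1.241 × 1.11 = 1.378, e^(−kt) = 0.2521.
M(1.11) = 4696.0 + (3520 − 4696.0) × 0.2521 = 4696.0 − 296.4 = 4399.6 Mg Hg.

4400 Mg Hg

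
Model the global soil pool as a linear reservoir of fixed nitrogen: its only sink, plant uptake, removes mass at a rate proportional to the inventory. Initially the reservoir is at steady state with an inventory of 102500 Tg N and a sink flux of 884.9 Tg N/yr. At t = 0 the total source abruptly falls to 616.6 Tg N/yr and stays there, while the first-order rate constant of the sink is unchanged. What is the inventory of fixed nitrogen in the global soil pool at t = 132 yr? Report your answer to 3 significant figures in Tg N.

81400 Tg N

Residence time τ = M₀/F₀ = 115.8 yr. The eventual steady state is M_∞ = M₀·(F₁/F₀) = 102500 × 616.6/884.9 = 71422 Tg N.
The anomaly ΔM(t) = M(t) − M_∞ decays as ΔM₀·e^(−t/τ) with ΔM₀ = 102500 − 71422 = 31080 Tg N.
At t = 132 yr, e^(−t/τ) = e^(−1.140) = 0.3200, so ΔM = 9943 Tg N and M = 71422 + 9943 = 81366 Tg N.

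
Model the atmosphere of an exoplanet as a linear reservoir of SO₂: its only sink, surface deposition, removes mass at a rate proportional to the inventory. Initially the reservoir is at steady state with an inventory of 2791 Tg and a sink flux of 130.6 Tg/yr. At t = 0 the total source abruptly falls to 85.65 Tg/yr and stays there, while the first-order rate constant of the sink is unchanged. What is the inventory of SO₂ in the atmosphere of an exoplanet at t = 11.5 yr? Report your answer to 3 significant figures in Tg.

2390 Tg

τ = M₀/F₀ = 2791/130.6 = 21.37 yr; rate constant k = 1/τ.
New steady state M_∞ = F₁/k = F₁·τ = 85.65 × 21.37 = 1830.4 Tg.
M(t) = M_∞ + (M₀ − M_∞)·e^(−t/τ); t/τ = 11.5/21.37 = 0.5381, so e^(−t/τ) = 0.5838.
M(t) = 1830.4 + 960.6 × 0.5838 = 2391.2 Tg.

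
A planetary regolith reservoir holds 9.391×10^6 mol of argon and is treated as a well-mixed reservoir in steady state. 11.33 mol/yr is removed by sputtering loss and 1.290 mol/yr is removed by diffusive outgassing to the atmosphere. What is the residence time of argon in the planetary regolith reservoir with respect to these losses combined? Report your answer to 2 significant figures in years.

Total removal = 11.33 + 1.290 = 12.620 mol/yr.
τ = M / ΣF_out = 9.391×10^6 / 12.620 = 744100 yr.

740000 yr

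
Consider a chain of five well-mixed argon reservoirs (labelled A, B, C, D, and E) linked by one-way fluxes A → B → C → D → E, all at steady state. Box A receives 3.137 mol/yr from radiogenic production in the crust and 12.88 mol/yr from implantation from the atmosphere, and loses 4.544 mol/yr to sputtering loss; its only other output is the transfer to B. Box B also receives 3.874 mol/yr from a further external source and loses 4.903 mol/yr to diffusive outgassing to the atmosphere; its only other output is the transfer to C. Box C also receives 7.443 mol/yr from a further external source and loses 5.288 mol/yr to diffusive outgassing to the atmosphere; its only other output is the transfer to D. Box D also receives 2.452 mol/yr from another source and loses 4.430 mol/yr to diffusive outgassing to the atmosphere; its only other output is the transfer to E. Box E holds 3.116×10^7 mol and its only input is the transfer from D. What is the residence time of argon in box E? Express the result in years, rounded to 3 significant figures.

Box A: F(A→B) = (3.137 + 12.88) − 4.544 = 11.473 mol/yr.
Box B: F(B→C) = (11.473 + 3.874) − 4.903 = 10.444 mol/yr.
Box C: F(C→D) = (10.444 + 7.443) − 5.288 = 12.599 mol/yr.
Box D: F(D→E) = (12.599 + 2.452) − 4.430 = 10.621 mol/yr.
Box E throughput = its input = 10.621 mol/yr; τ = 3.116×10^7 / 10.621 = 2.934×10^6 yr.

2.93×10^6 yr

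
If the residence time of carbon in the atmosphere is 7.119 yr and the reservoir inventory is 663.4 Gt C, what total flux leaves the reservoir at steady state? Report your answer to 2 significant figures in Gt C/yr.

93 Gt C/yr

F = M / τ = 663.4 / 7.119 = 93.19 Gt C/yr.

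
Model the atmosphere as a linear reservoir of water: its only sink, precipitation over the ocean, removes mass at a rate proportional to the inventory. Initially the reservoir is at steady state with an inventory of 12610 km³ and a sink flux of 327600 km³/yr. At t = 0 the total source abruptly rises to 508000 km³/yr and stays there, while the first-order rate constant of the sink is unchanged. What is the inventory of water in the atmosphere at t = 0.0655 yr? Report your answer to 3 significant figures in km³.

The sink rate constant is k = F₀/M₀ = 327600/12610 = 25.98 yr⁻¹.
Solving dM/dt = F₁ − kM with M(0) = M₀ gives M(t) = F₁/k + (M₀ − F₁/k)·e^(−kt).
F₁/k = 508000/25.98 = 19554 km³; kt = 25.98 × 0.0655 = 1.702, e^(−kt) = 0.1824.
M(0.0655) = 19554 + (12610 − 19554) × 0.1824 = 19554 − 1266 = 18288 km³.

18300 km³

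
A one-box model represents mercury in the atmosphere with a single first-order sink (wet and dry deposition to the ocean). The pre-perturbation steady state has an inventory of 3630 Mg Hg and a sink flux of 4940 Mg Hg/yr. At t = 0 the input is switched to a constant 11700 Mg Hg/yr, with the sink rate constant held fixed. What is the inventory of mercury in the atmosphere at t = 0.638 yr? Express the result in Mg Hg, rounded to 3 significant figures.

6510 Mg Hg

τ = M₀/F₀ = 3630/4940 = 0.7348 yr; rate constant k = 1/τ.
New steady state M_∞ = F₁/k = F₁·τ = 11700 × 0.7348 = 8597.4 Mg Hg.
M(t) = M_∞ + (M₀ − M_∞)·e^(−t/τ); t/τ = 0.638/0.7348 = 0.8682, so e^(−t/τ) = 0.4197.
M(t) = 8597.4 − 4967 × 0.4197 = 6512.6 Mg Hg.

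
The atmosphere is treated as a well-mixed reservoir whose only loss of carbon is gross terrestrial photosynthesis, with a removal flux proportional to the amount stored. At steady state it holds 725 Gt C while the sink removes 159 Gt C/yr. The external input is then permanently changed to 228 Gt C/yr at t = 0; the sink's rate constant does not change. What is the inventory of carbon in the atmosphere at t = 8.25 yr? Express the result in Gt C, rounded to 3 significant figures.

τ = M₀/F₀ = 725/159 = 4.560 yr; rate constant k = 1/τ.
New steady state M_∞ = F₁/k = F₁·τ = 228 × 4.560 = 1039.6 Gt C.
M(t) = M_∞ + (M₀ − M_∞)·e^(−t/τ); t/τ = 8.25/4.560 = 1.809, so e^(−t/τ) = 0.1638.
M(t) = 1039.6 − 314.6 × 0.1638 = 988.10 Gt C.

988 Gt C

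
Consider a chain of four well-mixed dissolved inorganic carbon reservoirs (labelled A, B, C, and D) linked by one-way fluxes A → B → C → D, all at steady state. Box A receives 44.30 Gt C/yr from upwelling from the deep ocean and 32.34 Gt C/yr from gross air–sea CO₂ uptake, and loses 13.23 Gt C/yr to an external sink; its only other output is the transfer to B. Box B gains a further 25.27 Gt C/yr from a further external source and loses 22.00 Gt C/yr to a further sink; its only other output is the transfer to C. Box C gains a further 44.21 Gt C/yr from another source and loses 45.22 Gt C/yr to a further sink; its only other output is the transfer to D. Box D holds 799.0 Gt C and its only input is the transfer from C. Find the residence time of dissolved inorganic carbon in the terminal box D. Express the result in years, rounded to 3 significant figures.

Box A: F(A→B) = (44.30 + 32.34) − 13.23 = 63.410 Gt C/yr.
Box B: F(B→C) = (63.410 + 25.27) − 22.00 = 66.680 Gt C/yr.
Box C: F(C→D) = (66.680 + 44.21) − 45.22 = 65.670 Gt C/yr.
Box D throughput = its input = 65.670 Gt C/yr; τ = 799.0 / 65.670 = 12.17 yr.

12.2 yr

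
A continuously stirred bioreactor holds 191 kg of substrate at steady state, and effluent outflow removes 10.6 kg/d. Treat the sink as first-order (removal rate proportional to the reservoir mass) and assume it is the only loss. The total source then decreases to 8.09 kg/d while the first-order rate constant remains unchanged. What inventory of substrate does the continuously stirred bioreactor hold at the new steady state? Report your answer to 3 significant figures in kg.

Rate constant k = F/M = 10.6 / 191 = 0.05550 d⁻¹.
At the new steady state, source = k·M_new ⇒ M_new = 8.09 / 0.05550 = 145.8 kg.
(Equivalently M_new = M × F_new/F_old = 191 × 8.09/10.6.)

146 kg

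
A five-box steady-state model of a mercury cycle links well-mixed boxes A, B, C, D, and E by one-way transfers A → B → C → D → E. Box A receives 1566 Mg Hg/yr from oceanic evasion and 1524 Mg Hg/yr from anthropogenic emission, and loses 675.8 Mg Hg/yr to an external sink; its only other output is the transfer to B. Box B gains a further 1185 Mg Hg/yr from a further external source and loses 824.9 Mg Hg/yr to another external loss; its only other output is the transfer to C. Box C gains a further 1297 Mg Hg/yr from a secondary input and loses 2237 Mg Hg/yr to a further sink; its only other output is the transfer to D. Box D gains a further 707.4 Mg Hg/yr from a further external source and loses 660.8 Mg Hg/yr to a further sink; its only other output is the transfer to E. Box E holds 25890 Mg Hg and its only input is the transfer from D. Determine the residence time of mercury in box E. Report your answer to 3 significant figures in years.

13.8 yr

Box A: F(A→B) = (1566 + 1524) − 675.8 = 2414.2 Mg Hg/yr.
Box B: F(B→C) = (2414.2 + 1185) − 824.9 = 2774.3 Mg Hg/yr.
Box C: F(C→D) = (2774.3 + 1297) − 2237 = 1834.3 Mg Hg/yr.
Box D: F(D→E) = (1834.3 + 707.4) − 660.8 = 1880.9 Mg Hg/yr.
Box E throughput = its input = 1880.9 Mg Hg/yr; τ = 25890 / 1880.9 = 13.76 yr.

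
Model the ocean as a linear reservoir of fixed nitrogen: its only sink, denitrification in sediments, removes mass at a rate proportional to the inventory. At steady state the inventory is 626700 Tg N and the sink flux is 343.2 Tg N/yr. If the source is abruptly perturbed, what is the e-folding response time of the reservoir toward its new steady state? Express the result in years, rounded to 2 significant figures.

For a linear reservoir the response time equals the residence time τ = M/F.
τ = 626700 / 343.2 = 1826 yr.

1800 yr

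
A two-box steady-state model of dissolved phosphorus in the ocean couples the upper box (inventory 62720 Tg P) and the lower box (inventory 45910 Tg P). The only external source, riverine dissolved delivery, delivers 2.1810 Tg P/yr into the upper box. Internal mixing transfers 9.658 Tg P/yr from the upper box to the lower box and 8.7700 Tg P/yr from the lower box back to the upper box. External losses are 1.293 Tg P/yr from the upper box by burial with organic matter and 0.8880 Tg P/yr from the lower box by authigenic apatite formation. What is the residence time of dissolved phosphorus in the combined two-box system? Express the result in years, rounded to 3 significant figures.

49800 yr

Treat the two boxes together as one reservoir: the mixing fluxes between them are internal recycling, so τ = ΣM / Σ(external losses).
M_total = 62720 + 45910 = 108630 Tg P.
ΣF_external_out = 1.293 + 0.8880 = 2.1810 Tg P/yr.
τ = M_total / ΣF_ext = 108630 / 2.1810 = 49810 yr.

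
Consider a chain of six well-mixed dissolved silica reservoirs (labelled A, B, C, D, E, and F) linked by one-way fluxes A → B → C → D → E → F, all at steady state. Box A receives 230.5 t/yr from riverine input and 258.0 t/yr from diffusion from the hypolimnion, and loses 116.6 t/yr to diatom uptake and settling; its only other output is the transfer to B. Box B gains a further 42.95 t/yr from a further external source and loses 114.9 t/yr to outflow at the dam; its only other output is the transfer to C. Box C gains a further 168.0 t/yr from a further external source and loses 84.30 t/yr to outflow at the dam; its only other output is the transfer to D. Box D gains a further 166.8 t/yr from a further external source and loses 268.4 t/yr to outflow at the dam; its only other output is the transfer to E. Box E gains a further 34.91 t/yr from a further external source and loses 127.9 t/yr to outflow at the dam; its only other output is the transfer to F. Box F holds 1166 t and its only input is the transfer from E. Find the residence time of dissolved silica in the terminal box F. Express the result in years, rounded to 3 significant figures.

6.17 yr

Box A: F(A→B) = (230.5 + 258.0) − 116.6 = 371.90 t/yr.
Box B: F(B→C) = (371.90 + 42.95) − 114.9 = 299.95 t/yr.
Box C: F(C→D) = (299.95 + 168.0) − 84.30 = 383.65 t/yr.
Box D: F(D→E) = (383.65 + 166.8) − 268.4 = 282.05 t/yr.
Box E: F(E→F) = (282.05 + 34.91) − 127.9 = 189.06 t/yr.
Box F throughput = its input = 189.06 t/yr; τ = 1166 / 189.06 = 6.167 yr.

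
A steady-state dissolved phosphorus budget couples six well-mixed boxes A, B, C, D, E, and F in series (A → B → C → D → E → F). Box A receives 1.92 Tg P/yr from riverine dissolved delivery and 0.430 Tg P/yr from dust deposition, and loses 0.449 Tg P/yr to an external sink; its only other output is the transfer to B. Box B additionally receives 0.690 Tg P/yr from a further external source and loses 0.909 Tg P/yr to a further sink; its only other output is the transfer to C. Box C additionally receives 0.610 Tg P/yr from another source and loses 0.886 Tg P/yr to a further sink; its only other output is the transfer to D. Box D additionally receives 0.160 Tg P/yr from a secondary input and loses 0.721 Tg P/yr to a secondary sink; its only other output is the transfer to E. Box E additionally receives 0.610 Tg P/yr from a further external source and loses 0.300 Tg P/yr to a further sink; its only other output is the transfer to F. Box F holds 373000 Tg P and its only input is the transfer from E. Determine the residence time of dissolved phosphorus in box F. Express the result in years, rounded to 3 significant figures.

323000 yr

Box A: F(A→B) = (1.92 + 0.430) − 0.449 = 1.9010 Tg P/yr.
Box B: F(B→C) = (1.9010 + 0.690) − 0.909 = 1.6820 Tg P/yr.
Box C: F(C→D) = (1.6820 + 0.610) − 0.886 = 1.4060 Tg P/yr.
Box D: F(D→E) = (1.4060 + 0.160) − 0.721 = 0.84500 Tg P/yr.
Box E: F(E→F) = (0.84500 + 0.610) − 0.300 = 1.1550 Tg P/yr.
Box F throughput = its input = 1.1550 Tg P/yr; τ = 373000 / 1.1550 = 322900 yr.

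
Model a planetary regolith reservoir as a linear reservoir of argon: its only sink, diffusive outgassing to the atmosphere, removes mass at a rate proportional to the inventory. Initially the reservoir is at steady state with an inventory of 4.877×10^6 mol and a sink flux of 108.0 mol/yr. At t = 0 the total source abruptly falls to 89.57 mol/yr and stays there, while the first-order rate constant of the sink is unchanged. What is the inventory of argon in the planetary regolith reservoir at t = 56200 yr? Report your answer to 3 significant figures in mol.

Residence time τ = M₀/F₀ = 45160 yr. The eventual steady state is M_∞ = M₀·(F₁/F₀) = 4.877×10^6 × 89.57/108.0 = 4.0447×10^6 mol.
The anomaly ΔM(t) = M(t) − M_∞ decays as ΔM₀·e^(−t/τ) with ΔM₀ = 4.877×10^6 − 4.0447×10^6 = 832300 mol.
At t = 56200 yr, e^(−t/τ) = e^(−1.245) = 0.2881, so ΔM = 239800 mol and M = 4.0447×10^6 + 239800 = 4.2845×10^6 mol.

4.28×10^6 mol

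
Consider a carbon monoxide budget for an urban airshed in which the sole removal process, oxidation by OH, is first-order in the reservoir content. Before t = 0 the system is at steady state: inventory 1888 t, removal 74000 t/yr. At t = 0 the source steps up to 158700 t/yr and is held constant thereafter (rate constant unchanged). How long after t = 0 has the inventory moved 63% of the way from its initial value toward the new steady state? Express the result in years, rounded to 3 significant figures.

τ = M₀/F₀ = 1888/74000 = 0.02551 yr.
The remaining gap fraction is e^(−t/τ); 63% covered ⇒ e^(−t/τ) = 0.370.
t = −τ ln(0.370) = 0.02551 × 0.9943 = 0.02537 yr.

0.0254 yr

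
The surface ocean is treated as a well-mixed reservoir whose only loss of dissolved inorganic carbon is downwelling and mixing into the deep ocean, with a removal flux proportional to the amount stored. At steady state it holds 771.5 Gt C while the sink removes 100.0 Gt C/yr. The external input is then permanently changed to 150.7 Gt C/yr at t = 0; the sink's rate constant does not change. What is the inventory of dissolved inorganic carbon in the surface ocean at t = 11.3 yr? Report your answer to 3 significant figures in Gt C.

1070 Gt C

τ = M₀/F₀ = 771.5/100.0 = 7.715 yr; rate constant k = 1/τ.
New steady state M_∞ = F₁/k = F₁·τ = 150.7 × 7.715 = 1162.7 Gt C.
M(t) = M_∞ + (M₀ − M_∞)·e^(−t/τ); t/τ = 11.3/7.715 = 1.465, so e^(−t/τ) = 0.2312.
M(t) = 1162.7 − 391.2 × 0.2312 = 1072.2 Gt C.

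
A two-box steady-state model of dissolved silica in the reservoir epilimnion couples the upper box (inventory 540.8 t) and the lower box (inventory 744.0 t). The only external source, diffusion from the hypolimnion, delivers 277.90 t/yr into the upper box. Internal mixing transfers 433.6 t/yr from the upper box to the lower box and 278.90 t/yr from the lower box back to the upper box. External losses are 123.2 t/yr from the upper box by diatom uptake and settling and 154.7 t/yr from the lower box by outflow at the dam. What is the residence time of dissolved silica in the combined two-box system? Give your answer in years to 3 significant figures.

For the system as a whole, the A↔B exchange is internal and contributes nothing to the throughput; only the external sinks remove mass.
M_total = 540.8 + 744.0 = 1284.8 t.
ΣF_external_out = 123.2 + 154.7 = 277.90 t/yr.
τ = M_total / ΣF_ext = 1284.8 / 277.90 = 4.623 yr.

4.62 yr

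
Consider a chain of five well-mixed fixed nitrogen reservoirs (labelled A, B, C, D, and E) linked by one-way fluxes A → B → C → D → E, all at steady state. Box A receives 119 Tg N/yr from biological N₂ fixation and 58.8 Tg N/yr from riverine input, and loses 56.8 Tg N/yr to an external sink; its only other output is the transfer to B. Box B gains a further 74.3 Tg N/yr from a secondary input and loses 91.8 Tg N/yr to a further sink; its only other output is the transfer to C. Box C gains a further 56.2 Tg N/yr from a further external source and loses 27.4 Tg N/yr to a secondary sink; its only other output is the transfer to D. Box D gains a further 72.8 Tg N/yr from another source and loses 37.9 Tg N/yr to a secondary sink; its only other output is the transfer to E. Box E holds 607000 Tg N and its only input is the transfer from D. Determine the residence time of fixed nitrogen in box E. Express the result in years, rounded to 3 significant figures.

3630 yr

Box A: F(A→B) = (119 + 58.8) − 56.8 = 121.00 Tg N/yr.
Box B: F(B→C) = (121.00 + 74.3) − 91.8 = 103.50 Tg N/yr.
Box C: F(C→D) = (103.50 + 56.2) − 27.4 = 132.30 Tg N/yr.
Box D: F(D→E) = (132.30 + 72.8) − 37.9 = 167.20 Tg N/yr.
Box E throughput = its input = 167.20 Tg N/yr; τ = 607000 / 167.20 = 3630 yr.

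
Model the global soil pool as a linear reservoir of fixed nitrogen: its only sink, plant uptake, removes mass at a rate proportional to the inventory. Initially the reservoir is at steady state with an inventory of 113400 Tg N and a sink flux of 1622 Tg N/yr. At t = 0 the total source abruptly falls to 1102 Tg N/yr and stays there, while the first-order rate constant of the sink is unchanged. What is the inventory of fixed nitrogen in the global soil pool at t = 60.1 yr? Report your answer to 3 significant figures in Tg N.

92400 Tg N

Residence time τ = M₀/F₀ = 69.91 yr. The eventual steady state is M_∞ = M₀·(F₁/F₀) = 113400 × 1102/1622 = 77045 Tg N.
The anomaly ΔM(t) = M(t) − M_∞ decays as ΔM₀·e^(−t/τ) with ΔM₀ = 113400 − 77045 = 36360 Tg N.
At t = 60.1 yr, e^(−t/τ) = e^(−0.8596) = 0.4233, so ΔM = 15390 Tg N and M = 77045 + 15390 = 92435 Tg N.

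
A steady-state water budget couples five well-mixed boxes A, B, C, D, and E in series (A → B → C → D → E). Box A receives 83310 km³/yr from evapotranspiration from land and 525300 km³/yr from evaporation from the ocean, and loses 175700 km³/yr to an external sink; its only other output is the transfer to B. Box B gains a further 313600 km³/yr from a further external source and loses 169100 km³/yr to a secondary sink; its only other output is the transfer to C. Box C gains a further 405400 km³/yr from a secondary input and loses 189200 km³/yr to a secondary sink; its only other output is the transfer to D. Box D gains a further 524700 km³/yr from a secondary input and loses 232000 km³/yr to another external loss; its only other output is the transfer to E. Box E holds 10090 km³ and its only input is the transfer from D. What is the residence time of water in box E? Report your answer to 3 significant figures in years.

Box A: F(A→B) = (83310 + 525300) − 175700 = 432910 km³/yr.
Box B: F(B→C) = (432910 + 313600) − 169100 = 577410 km³/yr.
Box C: F(C→D) = (577410 + 405400) − 189200 = 793610 km³/yr.
Box D: F(D→E) = (793610 + 524700) − 232000 = 1.0863×10^6 km³/yr.
Box E throughput = its input = 1.0863×10^6 km³/yr; τ = 10090 / 1.0863×10^6 = 0.009288 yr.

0.00929 yr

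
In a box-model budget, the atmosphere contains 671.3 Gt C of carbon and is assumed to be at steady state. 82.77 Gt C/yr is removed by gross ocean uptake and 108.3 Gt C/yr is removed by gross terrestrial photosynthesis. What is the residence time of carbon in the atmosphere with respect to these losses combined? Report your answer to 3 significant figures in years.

Total removal = 82.77 + 108.3 = 191.07 Gt C/yr.
τ = M / ΣF_out = 671.3 / 191.07 = 3.513 yr.

3.51 yr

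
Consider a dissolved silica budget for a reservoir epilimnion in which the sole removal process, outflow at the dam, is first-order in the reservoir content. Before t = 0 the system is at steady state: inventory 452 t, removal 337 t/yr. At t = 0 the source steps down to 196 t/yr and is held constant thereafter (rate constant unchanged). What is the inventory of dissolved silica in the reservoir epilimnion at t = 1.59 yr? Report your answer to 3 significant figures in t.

The sink rate constant is k = F₀/M₀ = 337/452 = 0.7456 yr⁻¹.
Solving dM/dt = F₁ − kM with M(0) = M₀ gives M(t) = F₁/k + (M₀ − F₁/k)·e^(−kt).
F₁/k = 196/0.7456 = 262.88 t; kt = 0.7456 × 1.59 = 1.185, e^(−kt) = 0.3056.
M(1.59) = 262.88 + (452 − 262.88) × 0.3056 = 262.88 + 57.79 = 320.68 t.

321 t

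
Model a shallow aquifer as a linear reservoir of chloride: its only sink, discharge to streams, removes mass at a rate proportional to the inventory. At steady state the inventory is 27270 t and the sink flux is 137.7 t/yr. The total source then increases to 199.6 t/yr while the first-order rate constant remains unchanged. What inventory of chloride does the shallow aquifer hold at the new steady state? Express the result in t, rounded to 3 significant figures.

Rate constant k = F/M = 137.7 / 27270 = 0.005050 yr⁻¹.
At the new steady state, source = k·M_new ⇒ M_new = 199.6 / 0.005050 = 39530 t.
(Equivalently M_new = M × F_new/F_old = 27270 × 199.6/137.7.)

39500 t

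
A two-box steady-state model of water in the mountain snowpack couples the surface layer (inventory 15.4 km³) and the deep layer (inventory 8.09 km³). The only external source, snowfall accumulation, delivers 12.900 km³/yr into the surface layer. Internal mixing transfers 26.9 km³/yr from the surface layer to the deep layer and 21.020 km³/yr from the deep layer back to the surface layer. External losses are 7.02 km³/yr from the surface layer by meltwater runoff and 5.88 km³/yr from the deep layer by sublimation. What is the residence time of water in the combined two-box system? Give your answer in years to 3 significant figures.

Treat the two boxes together as one reservoir: the mixing fluxes between them are internal recycling, so τ = ΣM / Σ(external losses).
M_total = 15.4 + 8.09 = 23.490 km³.
ΣF_external_out = 7.02 + 5.88 = 12.900 km³/yr.
τ = M_total / ΣF_ext = 23.490 / 12.900 = 1.821 yr.

1.82 yr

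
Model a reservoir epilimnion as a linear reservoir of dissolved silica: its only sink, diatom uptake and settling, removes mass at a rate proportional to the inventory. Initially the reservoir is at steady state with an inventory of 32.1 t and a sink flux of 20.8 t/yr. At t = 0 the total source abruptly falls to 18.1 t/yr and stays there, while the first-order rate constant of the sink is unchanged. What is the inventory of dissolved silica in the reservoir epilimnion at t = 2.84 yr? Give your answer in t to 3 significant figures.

The sink rate constant is k = F₀/M₀ = 20.8/32.1 = 0.6480 yr⁻¹.
Solving dM/dt = F₁ − kM with M(0) = M₀ gives M(t) = F₁/k + (M₀ − F₁/k)·e^(−kt).
F₁/k = 18.1/0.6480 = 27.933 t; kt = 0.6480 × 2.84 = 1.840, e^(−kt) = 0.1588.
M(2.84) = 27.933 + (32.1 − 27.933) × 0.1588 = 27.933 + 0.6616 = 28.595 t.

28.6 t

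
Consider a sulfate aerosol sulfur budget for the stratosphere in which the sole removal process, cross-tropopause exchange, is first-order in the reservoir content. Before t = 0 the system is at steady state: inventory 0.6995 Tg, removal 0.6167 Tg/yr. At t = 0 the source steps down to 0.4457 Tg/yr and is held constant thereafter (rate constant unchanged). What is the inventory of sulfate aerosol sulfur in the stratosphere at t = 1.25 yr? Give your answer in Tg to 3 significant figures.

0.570 Tg

τ = M₀/F₀ = 0.6995/0.6167 = 1.134 yr; rate constant k = 1/τ.
New steady state M_∞ = F₁/k = F₁·τ = 0.4457 × 1.134 = 0.50554 Tg.
M(t) = M_∞ + (M₀ − M_∞)·e^(−t/τ); t/τ = 1.25/1.134 = 1.102, so e^(−t/τ) = 0.3322.
M(t) = 0.50554 + 0.1940 × 0.3322 = 0.56997 Tg.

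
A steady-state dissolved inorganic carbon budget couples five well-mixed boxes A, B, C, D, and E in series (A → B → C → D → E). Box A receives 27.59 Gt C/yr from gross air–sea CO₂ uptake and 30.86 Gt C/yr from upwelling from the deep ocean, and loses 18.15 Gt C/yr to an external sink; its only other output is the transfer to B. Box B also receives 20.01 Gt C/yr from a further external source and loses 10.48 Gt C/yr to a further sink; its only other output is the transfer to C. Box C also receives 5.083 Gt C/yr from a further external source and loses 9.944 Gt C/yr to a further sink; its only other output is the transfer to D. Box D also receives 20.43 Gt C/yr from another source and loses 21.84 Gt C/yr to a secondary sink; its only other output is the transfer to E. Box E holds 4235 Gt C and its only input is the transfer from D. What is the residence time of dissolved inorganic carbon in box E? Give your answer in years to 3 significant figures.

97.2 yr

Box A: F(A→B) = (27.59 + 30.86) − 18.15 = 40.300 Gt C/yr.
Box B: F(B→C) = (40.300 + 20.01) − 10.48 = 49.830 Gt C/yr.
Box C: F(C→D) = (49.830 + 5.083) − 9.944 = 44.969 Gt C/yr.
Box D: F(D→E) = (44.969 + 20.43) − 21.84 = 43.559 Gt C/yr.
Box E throughput = its input = 43.559 Gt C/yr; τ = 4235 / 43.559 = 97.22 yr.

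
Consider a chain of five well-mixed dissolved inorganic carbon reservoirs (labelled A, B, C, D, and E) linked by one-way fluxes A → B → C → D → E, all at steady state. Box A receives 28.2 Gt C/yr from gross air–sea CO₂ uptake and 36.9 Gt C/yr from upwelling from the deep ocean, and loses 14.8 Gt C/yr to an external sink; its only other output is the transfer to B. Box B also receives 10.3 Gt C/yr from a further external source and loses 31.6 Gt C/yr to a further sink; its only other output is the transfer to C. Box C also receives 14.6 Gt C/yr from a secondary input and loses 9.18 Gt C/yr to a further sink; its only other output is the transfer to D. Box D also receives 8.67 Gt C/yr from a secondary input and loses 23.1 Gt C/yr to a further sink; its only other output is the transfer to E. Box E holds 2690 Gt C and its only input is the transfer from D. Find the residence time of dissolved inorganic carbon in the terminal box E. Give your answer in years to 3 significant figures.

Box A: F(A→B) = (28.2 + 36.9) − 14.8 = 50.300 Gt C/yr.
Box B: F(B→C) = (50.300 + 10.3) − 31.6 = 29.000 Gt C/yr.
Box C: F(C→D) = (29.000 + 14.6) − 9.18 = 34.420 Gt C/yr.
Box D: F(D→E) = (34.420 + 8.67) − 23.1 = 19.990 Gt C/yr.
Box E throughput = its input = 19.990 Gt C/yr; τ = 2690 / 19.990 = 134.6 yr.

135 yr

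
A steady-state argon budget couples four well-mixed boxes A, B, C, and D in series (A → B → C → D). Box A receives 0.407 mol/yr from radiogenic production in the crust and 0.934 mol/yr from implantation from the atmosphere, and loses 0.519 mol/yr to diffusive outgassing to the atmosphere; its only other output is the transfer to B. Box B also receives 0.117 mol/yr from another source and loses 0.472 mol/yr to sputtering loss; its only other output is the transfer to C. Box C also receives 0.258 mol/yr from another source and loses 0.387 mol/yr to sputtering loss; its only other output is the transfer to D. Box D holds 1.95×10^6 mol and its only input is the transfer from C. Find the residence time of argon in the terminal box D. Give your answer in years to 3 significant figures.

5.77×10^6 yr

Box A: F(A→B) = (0.407 + 0.934) − 0.519 = 0.82200 mol/yr.
Box B: F(B→C) = (0.82200 + 0.117) − 0.472 = 0.46700 mol/yr.
Box C: F(C→D) = (0.46700 + 0.258) − 0.387 = 0.33800 mol/yr.
Box D throughput = its input = 0.33800 mol/yr; τ = 1.95×10^6 / 0.33800 = 5.769×10^6 yr.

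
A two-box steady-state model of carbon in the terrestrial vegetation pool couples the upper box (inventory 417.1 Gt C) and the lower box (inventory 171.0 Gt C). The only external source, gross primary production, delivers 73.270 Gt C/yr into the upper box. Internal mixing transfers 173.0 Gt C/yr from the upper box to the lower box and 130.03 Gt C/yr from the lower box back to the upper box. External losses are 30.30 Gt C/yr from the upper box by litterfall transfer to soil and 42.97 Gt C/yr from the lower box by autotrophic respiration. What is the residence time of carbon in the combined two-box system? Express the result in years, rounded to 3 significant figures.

For the system as a whole, the A↔B exchange is internal and contributes nothing to the throughput; only the external sinks remove mass.
M_total = 417.1 + 171.0 = 588.10 Gt C.
ΣF_external_out = 30.30 + 42.97 = 73.270 Gt C/yr.
τ = M_total / ΣF_ext = 588.10 / 73.270 = 8.026 yr.

8.03 yr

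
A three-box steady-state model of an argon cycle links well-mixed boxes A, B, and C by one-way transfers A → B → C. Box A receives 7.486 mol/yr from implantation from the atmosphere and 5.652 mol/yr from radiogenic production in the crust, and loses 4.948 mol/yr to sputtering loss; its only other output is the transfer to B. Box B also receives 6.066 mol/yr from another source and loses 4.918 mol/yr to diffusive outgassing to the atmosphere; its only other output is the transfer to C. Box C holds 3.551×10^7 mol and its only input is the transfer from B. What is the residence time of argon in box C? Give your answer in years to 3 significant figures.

3.80×10^6 yr

Box A: F(A→B) = (7.486 + 5.652) − 4.948 = 8.1900 mol/yr.
Box B: F(B→C) = (8.1900 + 6.066) − 4.918 = 9.3380 mol/yr.
Box C throughput = its input = 9.3380 mol/yr; τ = 3.551×10^7 / 9.3380 = 3.803×10^6 yr.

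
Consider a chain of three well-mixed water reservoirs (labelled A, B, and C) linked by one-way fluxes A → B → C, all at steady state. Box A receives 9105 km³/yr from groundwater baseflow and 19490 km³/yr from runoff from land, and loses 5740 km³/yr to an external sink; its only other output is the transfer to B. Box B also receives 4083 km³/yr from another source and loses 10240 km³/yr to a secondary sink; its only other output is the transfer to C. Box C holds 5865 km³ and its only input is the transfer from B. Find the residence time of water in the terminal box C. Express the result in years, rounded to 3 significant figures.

Box A: F(A→B) = (9105 + 19490) − 5740 = 22855 km³/yr.
Box B: F(B→C) = (22855 + 4083) − 10240 = 16698 km³/yr.
Box C throughput = its input = 16698 km³/yr; τ = 5865 / 16698 = 0.3512 yr.

0.351 yr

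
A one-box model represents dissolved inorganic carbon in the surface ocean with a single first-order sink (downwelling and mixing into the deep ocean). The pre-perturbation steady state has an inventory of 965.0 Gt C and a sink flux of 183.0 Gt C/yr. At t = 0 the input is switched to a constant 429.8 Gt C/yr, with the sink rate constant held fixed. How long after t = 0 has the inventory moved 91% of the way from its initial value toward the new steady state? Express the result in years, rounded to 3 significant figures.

τ = M₀/F₀ = 965.0/183.0 = 5.273 yr.
The remaining gap fraction is e^(−t/τ); 91% covered ⇒ e^(−t/τ) = 0.0900.
t = −τ ln(0.0900) = 5.273 × 2.408 = 12.70 yr.

12.7 yr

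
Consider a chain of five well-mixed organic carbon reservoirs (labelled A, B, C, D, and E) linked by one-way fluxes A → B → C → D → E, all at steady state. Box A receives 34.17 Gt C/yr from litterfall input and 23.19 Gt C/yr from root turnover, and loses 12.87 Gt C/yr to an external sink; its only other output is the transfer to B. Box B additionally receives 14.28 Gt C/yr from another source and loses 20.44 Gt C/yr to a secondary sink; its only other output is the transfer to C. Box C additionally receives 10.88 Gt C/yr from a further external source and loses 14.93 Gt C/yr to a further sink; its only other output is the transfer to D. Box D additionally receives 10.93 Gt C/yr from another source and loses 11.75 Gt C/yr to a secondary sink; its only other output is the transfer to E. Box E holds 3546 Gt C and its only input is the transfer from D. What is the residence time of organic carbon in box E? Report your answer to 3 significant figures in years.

Box A: F(A→B) = (34.17 + 23.19) − 12.87 = 44.490 Gt C/yr.
Box B: F(B→C) = (44.490 + 14.28) − 20.44 = 38.330 Gt C/yr.
Box C: F(C→D) = (38.330 + 10.88) − 14.93 = 34.280 Gt C/yr.
Box D: F(D→E) = (34.280 + 10.93) − 11.75 = 33.460 Gt C/yr.
Box E throughput = its input = 33.460 Gt C/yr; τ = 3546 / 33.460 = 106.0 yr.

106 yr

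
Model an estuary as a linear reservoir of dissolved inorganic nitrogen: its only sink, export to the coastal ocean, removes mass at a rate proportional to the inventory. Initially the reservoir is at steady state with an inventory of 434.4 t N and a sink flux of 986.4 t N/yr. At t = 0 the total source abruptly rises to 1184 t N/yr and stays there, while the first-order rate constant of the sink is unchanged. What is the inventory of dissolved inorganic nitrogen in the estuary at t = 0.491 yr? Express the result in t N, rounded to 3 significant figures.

493 t N

The sink rate constant is k = F₀/M₀ = 986.4/434.4 = 2.271 yr⁻¹.
Solving dM/dt = F₁ − kM with M(0) = M₀ gives M(t) = F₁/k + (M₀ − F₁/k)·e^(−kt).
F₁/k = 1184/2.271 = 521.42 t N; kt = 2.271 × 0.491 = 1.115, e^(−kt) = 0.3279.
M(0.491) = 521.42 + (434.4 − 521.42) × 0.3279 = 521.42 − 28.54 = 492.88 t N.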